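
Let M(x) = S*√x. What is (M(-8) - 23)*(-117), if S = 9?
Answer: 2691 - 2106*I*√2 ≈ 2691.0 - 2978.3*I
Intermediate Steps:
M(x) = 9*√x
(M(-8) - 23)*(-117) = (9*√(-8) - 23)*(-117) = (9*(2*I*√2) - 23)*(-117) = (18*I*√2 - 23)*(-117) = (-23 + 18*I*√2)*(-117) = 2691 - 2106*I*√2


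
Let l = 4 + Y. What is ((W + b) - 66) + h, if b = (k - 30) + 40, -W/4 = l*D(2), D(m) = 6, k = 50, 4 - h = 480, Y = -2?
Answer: -530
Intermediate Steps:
h = -476 (h = 4 - 1*480 = 4 - 480 = -476)
l = 2 (l = 4 - 2 = 2)
W = -48 (W = -8*6 = -4*12 = -48)
b = 60 (b = (50 - 30) + 40 = 20 + 40 = 60)
((W + b) - 66) + h = ((-48 + 60) - 66) - 476 = (12 - 66) - 476 = -54 - 476 = -530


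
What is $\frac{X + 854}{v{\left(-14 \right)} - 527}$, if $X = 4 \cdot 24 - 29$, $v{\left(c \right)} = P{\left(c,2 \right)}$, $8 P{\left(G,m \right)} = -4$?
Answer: $- \frac{1842}{1055} \approx -1.746$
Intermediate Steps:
$P{\left(G,m \right)} = - \frac{1}{2}$ ($P{\left(G,m \right)} = \frac{1}{8} \left(-4\right) = - \frac{1}{2}$)
$v{\left(c \right)} = - \frac{1}{2}$
$X = 67$ ($X = 96 - 29 = 67$)
$\frac{X + 854}{v{\left(-14 \right)} - 527} = \frac{67 + 854}{- \frac{1}{2} - 527} = \frac{921}{- \frac{1055}{2}} = 921 \left(- \frac{2}{1055}\right) = - \frac{1842}{1055}$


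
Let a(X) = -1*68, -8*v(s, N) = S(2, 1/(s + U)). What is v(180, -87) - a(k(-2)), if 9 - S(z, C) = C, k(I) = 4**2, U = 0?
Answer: 96301/1440 ≈ 66.876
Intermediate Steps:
k(I) = 16
S(z, C) = 9 - C
v(s, N) = -9/8 + 1/(8*s) (v(s, N) = -(9 - 1/(s + 0))/8 = -(9 - 1/s)/8 = -9/8 + 1/(8*s))
a(X) = -68
v(180, -87) - a(k(-2)) = (1/8)*(1 - 9*180)/180 - 1*(-68) = (1/8)*(1/180)*(1 - 1620) + 68 = (1/8)*(1/180)*(-1619) + 68 = -1619/1440 + 68 = 96301/1440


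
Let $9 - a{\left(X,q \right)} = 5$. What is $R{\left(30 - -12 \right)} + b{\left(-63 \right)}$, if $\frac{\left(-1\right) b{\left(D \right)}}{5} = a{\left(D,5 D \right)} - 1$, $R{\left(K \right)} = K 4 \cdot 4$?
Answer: $657$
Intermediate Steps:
$a{\left(X,q \right)} = 4$ ($a{\left(X,q \right)} = 9 - 5 = 4$)
$R{\left(K \right)} = 16 K$ ($R{\left(K \right)} = 4 K 4 = 16 K$)
$b{\left(D \right)} = -15$ ($b{\left(D \right)} = - 5 \left(4 - 1\right) = \left(-5\right) 3 = -15$)
$R{\left(30 - -12 \right)} + b{\left(-63 \right)} = 16 \left(30 - -12\right) - 15 = 16 \left(30 + 12\right) - 15 = 16 \cdot 42 - 15 = 672 - 15 = 657$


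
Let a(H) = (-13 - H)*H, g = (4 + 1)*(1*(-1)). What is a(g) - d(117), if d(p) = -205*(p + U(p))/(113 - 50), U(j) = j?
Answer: 5610/7 ≈ 801.43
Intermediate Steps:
g = -5 (g = 5*(-1) = -5)
a(H) = H*(-13 - H)
d(p) = -410*p/63 (d(p) = -205*(p + p)/(113 - 50) = -205*2*p/63 = -410*p/63)
a(g) - d(117) = -1*(-5)*(13 - 5) - (-410)*117/63 = -1*(-5)*8 - 1*(-5330/7) = 40 + 5330/7 = 5610/7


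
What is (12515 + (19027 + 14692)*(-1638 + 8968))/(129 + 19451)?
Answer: 49434557/3916 ≈ 12624.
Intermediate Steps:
(12515 + (19027 + 14692)*(-1638 + 8968))/(129 + 19451) = (12515 + 33719*7330)/19580 = (12515 + 247160270)*(1/19580) = 247172785*(1/19580) = 49434557/3916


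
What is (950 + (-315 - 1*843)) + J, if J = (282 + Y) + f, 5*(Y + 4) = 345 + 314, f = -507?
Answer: -1526/5 ≈ -305.20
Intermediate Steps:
Y = 639/5 (Y = -4 + (345 + 314)/5 = -4 + (1/5)*659 = -4 + 659/5 = 639/5 ≈ 127.80)
J = -486/5 (J = (282 + 639/5) - 507 = 2049/5 - 507 = -486/5 ≈ -97.200)
(950 + (-315 - 1*843)) + J = (950 + (-315 - 1*843)) - 486/5 = (950 + (-315 - 843)) - 486/5 = (950 - 1158) - 486/5 = -208 - 486/5 = -1526/5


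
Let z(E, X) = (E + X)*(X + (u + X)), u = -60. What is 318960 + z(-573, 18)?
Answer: 332280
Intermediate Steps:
z(E, X) = (-60 + 2*X)*(E + X) (z(E, X) = (E + X)*(X + (-60 + X)) = (E + X)*(-60 + 2*X) = (-60 + 2*X)*(E + X))
318960 + z(-573, 18) = 318960 + (-60*(-573) - 60*18 + 2*18² + 2*(-573)*18) = 318960 + (34380 - 1080 + 2*324 - 20628) = 318960 + (34380 - 1080 + 648 - 20628) = 318960 + 13320 = 332280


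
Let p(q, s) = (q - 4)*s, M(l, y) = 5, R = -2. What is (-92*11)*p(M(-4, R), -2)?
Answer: 2024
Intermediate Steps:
p(q, s) = s*(-4 + q) (p(q, s) = (-4 + q)*s = s*(-4 + q))
(-92*11)*p(M(-4, R), -2) = (-92*11)*(-2*(-4 + 5)) = -(-2024) = -1012*(-2) = 2024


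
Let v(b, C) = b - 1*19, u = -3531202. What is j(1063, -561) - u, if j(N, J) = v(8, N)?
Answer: 3531191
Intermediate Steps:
v(b, C) = -19 + b (v(b, C) = b - 19 = -19 + b)
j(N, J) = -11 (j(N, J) = -19 + 8 = -11)
j(1063, -561) - u = -11 - 1*(-3531202) = -11 + 3531202 = 3531191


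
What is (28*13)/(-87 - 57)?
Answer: -91/36 ≈ -2.5278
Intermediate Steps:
(28*13)/(-87 - 57) = 364/(-144) = 364*(-1/144) = -91/36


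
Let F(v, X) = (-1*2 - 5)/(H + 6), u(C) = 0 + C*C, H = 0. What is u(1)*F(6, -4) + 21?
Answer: 119/6 ≈ 19.833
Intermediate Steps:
u(C) = C**2 (u(C) = 0 + C**2 = C**2)
F(v, X) = -7/6 (F(v, X) = (-1*2 - 5)/(0 + 6) = (-2 - 5)/6 = -7*1/6 = -7/6)
u(1)*F(6, -4) + 21 = 1**2*(-7/6) + 21 = 1*(-7/6) + 21 = -7/6 + 21 = 119/6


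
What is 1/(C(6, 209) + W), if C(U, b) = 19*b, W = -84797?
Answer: -1/80826 ≈ -1.2372e-5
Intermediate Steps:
1/(C(6, 209) + W) = 1/(19*209 - 84797) = 1/(3971 - 84797) = 1/(-80826) = -1/80826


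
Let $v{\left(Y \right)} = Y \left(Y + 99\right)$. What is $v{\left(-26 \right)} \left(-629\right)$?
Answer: $1193842$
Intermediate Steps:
$v{\left(Y \right)} = Y \left(99 + Y\right)$
$v{\left(-26 \right)} \left(-629\right) = - 26 \left(99 - 26\right) \left(-629\right) = \left(-26\right) 73 \left(-629\right) = \left(-1898\right) \left(-629\right) = 1193842$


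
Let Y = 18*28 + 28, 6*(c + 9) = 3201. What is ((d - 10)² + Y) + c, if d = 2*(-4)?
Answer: 2761/2 ≈ 1380.5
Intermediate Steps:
c = 1049/2 (c = -9 + (⅙)*3201 = -9 + 1067/2 = 1049/2 ≈ 524.50)
d = -8
Y = 532 (Y = 504 + 28 = 532)
((d - 10)² + Y) + c = ((-8 - 10)² + 532) + 1049/2 = ((-18)² + 532) + 1049/2 = (324 + 532) + 1049/2 = 856 + 1049/2 = 2761/2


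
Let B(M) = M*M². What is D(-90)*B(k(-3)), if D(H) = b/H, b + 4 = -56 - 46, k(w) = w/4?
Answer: -159/320 ≈ -0.49687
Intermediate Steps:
k(w) = w/4 (k(w) = w*(¼) = w/4)
b = -106 (b = -4 + (-56 - 46) = -4 - 102 = -106)
B(M) = M³
D(H) = -106/H
D(-90)*B(k(-3)) = (-106/(-90))*((¼)*(-3))³ = (-106*(-1/90))*(-¾)³ = (53/45)*(-27/64) = -159/320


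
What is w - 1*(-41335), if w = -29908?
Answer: 11427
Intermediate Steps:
w - 1*(-41335) = -29908 - 1*(-41335) = -29908 + 41335 = 11427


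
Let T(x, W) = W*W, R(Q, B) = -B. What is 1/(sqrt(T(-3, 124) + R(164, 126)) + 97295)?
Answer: 319/31037055 - sqrt(610)/1893260355 ≈ 1.0265e-5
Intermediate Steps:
T(x, W) = W**2
1/(sqrt(T(-3, 124) + R(164, 126)) + 97295) = 1/(sqrt(124**2 - 1*126) + 97295) = 1/(sqrt(15376 - 126) + 97295) = 1/(sqrt(15250) + 97295) = 1/(5*sqrt(610) + 97295) = 1/(97295 + 5*sqrt(610))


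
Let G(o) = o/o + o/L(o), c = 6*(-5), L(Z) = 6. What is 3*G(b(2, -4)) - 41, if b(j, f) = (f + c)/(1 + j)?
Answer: -131/3 ≈ -43.667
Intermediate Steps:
c = -30
b(j, f) = (-30 + f)/(1 + j) (b(j, f) = (f - 30)/(1 + j) = (-30 + f)/(1 + j))
G(o) = 1 + o/6 (G(o) = o/o + o/6 = 1 + o*(1/6) = 1 + o/6)
3*G(b(2, -4)) - 41 = 3*(1 + ((-30 - 4)/(1 + 2))/6) - 41 = 3*(1 + (-34/3)/6) - 41 = 3*(1 + ((1/3)*(-34))/6) - 41 = 3*(1 + (1/6)*(-34/3)) - 41 = 3*(1 - 17/9) - 41 = 3*(-8/9) - 41 = -8/3 - 41 = -131/3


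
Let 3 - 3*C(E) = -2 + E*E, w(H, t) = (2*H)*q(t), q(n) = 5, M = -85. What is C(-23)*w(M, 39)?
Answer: 445400/3 ≈ 1.4847e+5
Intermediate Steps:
w(H, t) = 10*H (w(H, t) = (2*H)*5 = 10*H)
C(E) = 5/3 - E**2/3 (C(E) = 1 - (-2 + E*E)/3 = 1 - (-2 + E**2)/3 = 1 + (2/3 - E**2/3) = 5/3 - E**2/3)
C(-23)*w(M, 39) = (5/3 - 1/3*(-23)**2)*(10*(-85)) = (5/3 - 1/3*529)*(-850) = (5/3 - 529/3)*(-850) = -524/3*(-850) = 445400/3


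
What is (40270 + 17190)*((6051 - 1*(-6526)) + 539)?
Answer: 753645360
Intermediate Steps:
(40270 + 17190)*((6051 - 1*(-6526)) + 539) = 57460*((6051 + 6526) + 539) = 57460*(12577 + 539) = 57460*13116 = 753645360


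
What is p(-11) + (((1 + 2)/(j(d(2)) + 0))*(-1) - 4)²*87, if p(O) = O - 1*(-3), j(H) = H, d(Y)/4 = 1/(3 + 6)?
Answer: 160735/16 ≈ 10046.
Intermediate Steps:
d(Y) = 4/9 (d(Y) = 4/(3 + 6) = 4/9)
p(O) = 3 + O (p(O) = O + 3 = 3 + O)
p(-11) + (((1 + 2)/(j(d(2)) + 0))*(-1) - 4)²*87 = (3 - 11) + (((1 + 2)/(4/9 + 0))*(-1) - 4)²*87 = -8 + ((3/(4/9))*(-1) - 4)²*87 = -8 + ((3*(9/4))*(-1) - 4)²*87 = -8 + ((27/4)*(-1) - 4)²*87 = -8 + (-27/4 - 4)²*87 = -8 + (-43/4)²*87 = -8 + (1849/16)*87 = -8 + 160863/16 = 160735/16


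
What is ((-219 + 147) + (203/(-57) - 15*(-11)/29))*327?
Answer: -12589282/551 ≈ -22848.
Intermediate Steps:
((-219 + 147) + (203/(-57) - 15*(-11)/29))*327 = (-72 + (203*(-1/57) + 165*(1/29)))*327 = (-72 + (-203/57 + 165/29))*327 = (-72 + 3518/1653)*327 = -115498/1653*327 = -12589282/551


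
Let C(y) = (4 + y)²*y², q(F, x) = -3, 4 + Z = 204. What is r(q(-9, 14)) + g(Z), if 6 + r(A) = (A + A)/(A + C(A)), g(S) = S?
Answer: 193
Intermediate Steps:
Z = 200 (Z = -4 + 204 = 200)
C(y) = y²*(4 + y)²
r(A) = -6 + 2*A/(A + A²*(4 + A)²) (r(A) = -6 + (A + A)/(A + A²*(4 + A)²) = -6 + (2*A)/(A + A²*(4 + A)²) = -6 + 2*A/(A + A²*(4 + A)²))
r(q(-9, 14)) + g(Z) = 2*(-2 - 3*(-3)*(4 - 3)²)/(1 - 3*(4 - 3)²) + 200 = 2*(-2 - 3*(-3)*1²)/(1 - 3*1²) + 200 = 2*(-2 - 3*(-3)*1)/(1 - 3*1) + 200 = 2*(-2 + 9)/(1 - 3) + 200 = 2*7/(-2) + 200 = 2*(-½)*7 + 200 = -7 + 200 = 193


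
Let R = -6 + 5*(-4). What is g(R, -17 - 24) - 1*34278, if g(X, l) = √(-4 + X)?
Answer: -34278 + I*√30 ≈ -34278.0 + 5.4772*I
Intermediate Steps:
R = -26 (R = -6 - 20 = -26)
g(R, -17 - 24) - 1*34278 = √(-4 - 26) - 1*34278 = √(-30) - 34278 = I*√30 - 34278 = -34278 + I*√30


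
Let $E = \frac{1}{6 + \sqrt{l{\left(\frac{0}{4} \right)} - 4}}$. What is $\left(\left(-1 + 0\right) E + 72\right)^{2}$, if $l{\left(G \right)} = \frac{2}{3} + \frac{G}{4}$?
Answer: $\frac{3 \left(- 168481 i + 20688 \sqrt{30}\right)}{2 \left(- 49 i + 6 \sqrt{30}\right)} \approx 5162.1 + 6.6699 i$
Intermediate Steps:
$l{\left(G \right)} = \frac{2}{3} + \frac{G}{4}$ ($l{\left(G \right)} = 2 \cdot \frac{1}{3} + G \frac{1}{4} = \frac{2}{3} + \frac{G}{4}$)
$E = \frac{1}{6 + \frac{i \sqrt{30}}{3}}$ ($E = \frac{1}{6 + \sqrt{\left(\frac{2}{3} + \frac{0 \cdot \frac{1}{4}}{4}\right) - 4}} = \frac{1}{6 + \sqrt{\left(\frac{2}{3} + \frac{1}{4} \cdot 0\right) - 4}} = \frac{1}{6 + \sqrt{\left(\frac{2}{3} + 0\right) - 4}} = \frac{1}{6 + \sqrt{\frac{2}{3} - 4}} = \frac{1}{6 + \sqrt{- \frac{10}{3}}} = \frac{1}{6 + \frac{i \sqrt{30}}{3}} \approx 0.15254 - 0.046417 i$)
$\left(\left(-1 + 0\right) E + 72\right)^{2} = \left(\left(-1 + 0\right) \left(\frac{9}{59} - \frac{i \sqrt{30}}{118}\right) + 72\right)^{2} = \left(- (\frac{9}{59} - \frac{i \sqrt{30}}{118}) + 72\right)^{2} = \left(\left(- \frac{9}{59} + \frac{i \sqrt{30}}{118}\right) + 72\right)^{2} = \left(\frac{4239}{59} + \frac{i \sqrt{30}}{118}\right)^{2}$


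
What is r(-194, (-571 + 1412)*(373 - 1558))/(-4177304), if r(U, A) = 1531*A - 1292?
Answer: 1525772927/4177304 ≈ 365.25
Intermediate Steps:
r(U, A) = -1292 + 1531*A
r(-194, (-571 + 1412)*(373 - 1558))/(-4177304) = (-1292 + 1531*((-571 + 1412)*(373 - 1558)))/(-4177304) = (-1292 + 1531*(841*(-1185)))*(-1/4177304) = (-1292 + 1531*(-996585))*(-1/4177304) = (-1292 - 1525771635)*(-1/4177304) = -1525772927*(-1/4177304) = 1525772927/4177304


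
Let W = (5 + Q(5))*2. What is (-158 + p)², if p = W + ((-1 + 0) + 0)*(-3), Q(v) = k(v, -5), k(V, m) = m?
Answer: 24025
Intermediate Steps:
Q(v) = -5
W = 0 (W = (5 - 5)*2 = 0*2 = 0)
p = 3 (p = 0 + ((-1 + 0) + 0)*(-3) = 0 + (-1 + 0)*(-3) = 0 - 1*(-3) = 0 + 3 = 3)
(-158 + p)² = (-158 + 3)² = (-155)² = 24025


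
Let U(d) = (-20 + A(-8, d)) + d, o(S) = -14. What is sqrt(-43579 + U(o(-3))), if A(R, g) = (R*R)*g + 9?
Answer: 10*I*sqrt(445) ≈ 210.95*I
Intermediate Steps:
A(R, g) = 9 + g*R**2 (A(R, g) = R**2*g + 9 = g*R**2 + 9 = 9 + g*R**2)
U(d) = -11 + 65*d (U(d) = (-20 + (9 + d*(-8)**2)) + d = (-20 + (9 + d*64)) + d = (-20 + (9 + 64*d)) + d = (-11 + 64*d) + d = -11 + 65*d)
sqrt(-43579 + U(o(-3))) = sqrt(-43579 + (-11 + 65*(-14))) = sqrt(-43579 + (-11 - 910)) = sqrt(-43579 - 921) = sqrt(-44500) = 10*I*sqrt(445)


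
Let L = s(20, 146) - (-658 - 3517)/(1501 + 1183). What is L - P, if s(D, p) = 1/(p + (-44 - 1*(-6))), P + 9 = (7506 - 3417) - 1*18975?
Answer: 269881064/18117 ≈ 14897.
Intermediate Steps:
P = -14895 (P = -9 + ((7506 - 3417) - 1*18975) = -9 + (4089 - 18975) = -9 - 14886 = -14895)
s(D, p) = 1/(-38 + p) (s(D, p) = 1/(p + (-44 + 6)) = 1/(p - 38) = 1/(-38 + p))
L = 28349/18117 (L = 1/(-38 + 146) - (-658 - 3517)/(1501 + 1183) = 1/108 - (-4175)/2684 = 1/108 - 1*(-4175/2684) = 1/108 + 4175/2684 = 28349/18117 ≈ 1.5648)
L - P = 28349/18117 - 1*(-14895) = 28349/18117 + 14895 = 269881064/18117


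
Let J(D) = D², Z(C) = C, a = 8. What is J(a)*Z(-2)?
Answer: -128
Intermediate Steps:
J(a)*Z(-2) = 8²*(-2) = 64*(-2) = -128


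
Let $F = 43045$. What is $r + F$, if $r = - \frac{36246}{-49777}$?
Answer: $\frac{306098173}{7111} \approx 43046.0$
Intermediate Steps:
$r = \frac{5178}{7111}$ ($r = \left(-36246\right) \left(- \frac{1}{49777}\right) = \frac{5178}{7111} \approx 0.72817$)
$r + F = \frac{5178}{7111} + 43045 = \frac{306098173}{7111}$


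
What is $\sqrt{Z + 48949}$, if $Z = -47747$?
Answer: $\sqrt{1202} \approx 34.67$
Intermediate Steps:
$\sqrt{Z + 48949} = \sqrt{-47747 + 48949} = \sqrt{1202}$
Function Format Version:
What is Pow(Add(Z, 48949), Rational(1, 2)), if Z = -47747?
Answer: Pow(1202, Rational(1, 2)) ≈ 34.670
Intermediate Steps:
Pow(Add(Z, 48949), Rational(1, 2)) = Pow(Add(-47747, 48949), Rational(1, 2)) = Pow(1202, Rational(1, 2))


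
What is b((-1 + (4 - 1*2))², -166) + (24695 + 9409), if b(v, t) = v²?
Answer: 34105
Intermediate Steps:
b((-1 + (4 - 1*2))², -166) + (24695 + 9409) = ((-1 + (4 - 1*2))²)² + (24695 + 9409) = ((-1 + (4 - 2))²)² + 34104 = ((-1 + 2)²)² + 34104 = (1²)² + 34104 = 1² + 34104 = 1 + 34104 = 34105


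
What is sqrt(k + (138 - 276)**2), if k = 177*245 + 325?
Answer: sqrt(62734) ≈ 250.47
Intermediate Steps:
k = 43690 (k = 43365 + 325 = 43690)
sqrt(k + (138 - 276)**2) = sqrt(43690 + (138 - 276)**2) = sqrt(43690 + (-138)**2) = sqrt(43690 + 19044) = sqrt(62734)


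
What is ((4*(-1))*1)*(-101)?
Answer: 404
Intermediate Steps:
((4*(-1))*1)*(-101) = -4*1*(-101) = -4*(-101) = 404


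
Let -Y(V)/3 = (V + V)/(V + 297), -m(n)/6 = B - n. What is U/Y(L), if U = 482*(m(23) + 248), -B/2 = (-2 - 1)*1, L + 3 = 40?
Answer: -28172900/111 ≈ -2.5381e+5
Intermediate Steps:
L = 37 (L = -3 + 40 = 37)
B = 6 (B = -2*(-2 - 1) = -(-6) = -2*(-3) = 6)
m(n) = -36 + 6*n (m(n) = -6*(6 - n) = -36 + 6*n)
Y(V) = -6*V/(297 + V) (Y(V) = -3*(V + V)/(V + 297) = -3*2*V/(297 + V) = -6*V/(297 + V))
U = 168700 (U = 482*((-36 + 6*23) + 248) = 482*((-36 + 138) + 248) = 482*(102 + 248) = 482*350 = 168700)
U/Y(L) = 168700/((-6*37/(297 + 37))) = 168700/((-6*37/334)) = 168700/((-6*37*1/334)) = 168700/(-111/167) = 168700*(-167/111) = -28172900/111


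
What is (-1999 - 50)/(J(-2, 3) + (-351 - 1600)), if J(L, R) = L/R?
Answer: 6147/5855 ≈ 1.0499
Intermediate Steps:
(-1999 - 50)/(J(-2, 3) + (-351 - 1600)) = (-1999 - 50)/(-2/3 + (-351 - 1600)) = -2049/(-2*⅓ - 1951) = -2049/(-⅔ - 1951) = -2049/(-5855/3) = -2049*(-3/5855) = 6147/5855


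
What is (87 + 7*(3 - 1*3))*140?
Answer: 12180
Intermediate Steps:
(87 + 7*(3 - 1*3))*140 = (87 + 7*(3 - 3))*140 = (87 + 7*0)*140 = (87 + 0)*140 = 87*140 = 12180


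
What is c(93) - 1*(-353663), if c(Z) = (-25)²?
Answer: 354288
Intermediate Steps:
c(Z) = 625
c(93) - 1*(-353663) = 625 - 1*(-353663) = 625 + 353663 = 354288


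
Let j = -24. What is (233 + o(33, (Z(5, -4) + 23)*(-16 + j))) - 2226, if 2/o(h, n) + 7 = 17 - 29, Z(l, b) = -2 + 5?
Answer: -37869/19 ≈ -1993.1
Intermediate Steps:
Z(l, b) = 3
o(h, n) = -2/19 (o(h, n) = 2/(-7 + (17 - 29)) = 2/(-7 - 12) = 2/(-19) = 2*(-1/19) = -2/19)
(233 + o(33, (Z(5, -4) + 23)*(-16 + j))) - 2226 = (233 - 2/19) - 2226 = 4425/19 - 2226 = -37869/19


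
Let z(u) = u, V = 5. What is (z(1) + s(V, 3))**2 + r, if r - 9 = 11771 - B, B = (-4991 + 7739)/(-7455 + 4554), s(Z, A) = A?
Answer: 11407648/967 ≈ 11797.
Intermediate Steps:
B = -916/967 (B = 2748/(-2901) = 2748*(-1/2901) = -916/967 ≈ -0.94726)
r = 11392176/967 (r = 9 + (11771 - 1*(-916/967)) = 9 + (11771 + 916/967) = 9 + 11383473/967 = 11392176/967 ≈ 11781.)
(z(1) + s(V, 3))**2 + r = (1 + 3)**2 + 11392176/967 = 4**2 + 11392176/967 = 16 + 11392176/967 = 11407648/967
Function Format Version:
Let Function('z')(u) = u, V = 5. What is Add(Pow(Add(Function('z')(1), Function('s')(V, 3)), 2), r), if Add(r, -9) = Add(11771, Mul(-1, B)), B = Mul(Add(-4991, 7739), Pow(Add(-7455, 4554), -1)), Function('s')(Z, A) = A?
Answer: Rational(11407648, 967) ≈ 11797.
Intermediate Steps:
B = Rational(-916, 967) (B = Mul(2748, Pow(-2901, -1)) = Mul(2748, Rational(-1, 2901)) = Rational(-916, 967) ≈ -0.94726)
r = Rational(11392176, 967) (r = Add(9, Add(11771, Mul(-1, Rational(-916, 967)))) = Add(9, Add(11771, Rational(916, 967))) = Add(9, Rational(11383473, 967)) = Rational(11392176, 967) ≈ 11781.)
Add(Pow(Add(Function('z')(1), Function('s')(V, 3)), 2), r) = Add(Pow(Add(1, 3), 2), Rational(11392176, 967)) = Add(Pow(4, 2), Rational(11392176, 967)) = Add(16, Rational(11392176, 967)) = Rational(11407648, 967)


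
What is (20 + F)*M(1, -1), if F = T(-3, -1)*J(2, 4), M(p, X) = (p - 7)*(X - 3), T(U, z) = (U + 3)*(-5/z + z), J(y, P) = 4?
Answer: 480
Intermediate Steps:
T(U, z) = (3 + U)*(z - 5/z)
M(p, X) = (-7 + p)*(-3 + X)
F = 0 (F = ((-15 - 5*(-3) + (-1)**2*(3 - 3))/(-1))*4 = -(-15 + 15 + 1*0)*4 = -(-15 + 15 + 0)*4 = -1*0*4 = 0*4 = 0)
(20 + F)*M(1, -1) = (20 + 0)*(21 - 7*(-1) - 3*1 - 1*1) = 20*(21 + 7 - 3 - 1) = 20*24 = 480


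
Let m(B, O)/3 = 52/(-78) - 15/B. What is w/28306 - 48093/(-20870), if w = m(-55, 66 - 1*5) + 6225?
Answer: 8201663489/3249104210 ≈ 2.5243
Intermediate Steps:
m(B, O) = -2 - 45/B (m(B, O) = 3*(52/(-78) - 15/B) = 3*(52*(-1/78) - 15/B) = 3*(-⅔ - 15/B) = -2 - 45/B)
w = 68462/11 (w = (-2 - 45/(-55)) + 6225 = (-2 - 45*(-1/55)) + 6225 = (-2 + 9/11) + 6225 = -13/11 + 6225 = 68462/11 ≈ 6223.8)
w/28306 - 48093/(-20870) = (68462/11)/28306 - 48093/(-20870) = (68462/11)*(1/28306) - 48093*(-1/20870) = 34231/155683 + 48093/20870 = 8201663489/3249104210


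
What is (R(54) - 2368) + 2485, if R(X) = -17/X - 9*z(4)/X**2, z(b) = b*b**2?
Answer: 18871/162 ≈ 116.49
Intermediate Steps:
z(b) = b**3
R(X) = -576/X**2 - 17/X (R(X) = -17/X - 9*64/X**2 = -17/X - 576/X**2 = -576/X**2 - 17/X)
(R(54) - 2368) + 2485 = ((-576 - 17*54)/54**2 - 2368) + 2485 = ((-576 - 918)/2916 - 2368) + 2485 = ((1/2916)*(-1494) - 2368) + 2485 = (-83/162 - 2368) + 2485 = -383699/162 + 2485 = 18871/162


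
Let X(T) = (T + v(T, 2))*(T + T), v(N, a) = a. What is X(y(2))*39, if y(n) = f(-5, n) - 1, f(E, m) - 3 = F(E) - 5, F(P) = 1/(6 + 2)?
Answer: 6279/32 ≈ 196.22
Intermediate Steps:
F(P) = ⅛ (F(P) = 1/8 = ⅛)
f(E, m) = -15/8 (f(E, m) = 3 + (⅛ - 5) = 3 - 39/8 = -15/8)
y(n) = -23/8 (y(n) = -15/8 - 1 = -23/8)
X(T) = 2*T*(2 + T) (X(T) = (T + 2)*(T + T) = (2 + T)*(2*T) = 2*T*(2 + T))
X(y(2))*39 = (2*(-23/8)*(2 - 23/8))*39 = (2*(-23/8)*(-7/8))*39 = (161/32)*39 = 6279/32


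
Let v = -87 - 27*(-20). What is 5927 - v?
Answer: 5474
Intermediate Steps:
v = 453 (v = -87 + 540 = 453)
5927 - v = 5927 - 1*453 = 5927 - 453 = 5474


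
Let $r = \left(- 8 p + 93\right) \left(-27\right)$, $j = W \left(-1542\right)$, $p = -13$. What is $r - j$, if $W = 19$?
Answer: $23979$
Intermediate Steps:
$j = -29298$ ($j = 19 \left(-1542\right) = -29298$)
$r = -5319$ ($r = \left(\left(-8\right) \left(-13\right) + 93\right) \left(-27\right) = \left(104 + 93\right) \left(-27\right) = 197 \left(-27\right) = -5319$)
$r - j = -5319 - -29298 = -5319 + 29298 = 23979$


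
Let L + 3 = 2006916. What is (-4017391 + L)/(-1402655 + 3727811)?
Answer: -1005239/1162578 ≈ -0.86466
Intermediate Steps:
L = 2006913 (L = -3 + 2006916 = 2006913)
(-4017391 + L)/(-1402655 + 3727811) = (-4017391 + 2006913)/(-1402655 + 3727811) = -2010478/2325156 = -2010478*1/2325156 = -1005239/1162578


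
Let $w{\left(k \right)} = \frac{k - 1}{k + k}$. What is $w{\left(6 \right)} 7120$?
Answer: $\frac{8900}{3} \approx 2966.7$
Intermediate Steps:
$w{\left(k \right)} = \frac{-1 + k}{2 k}$
$w{\left(6 \right)} 7120 = \frac{-1 + 6}{2 \cdot 6} \cdot 7120 = \frac{1}{2} \cdot \frac{1}{6} \cdot 5 \cdot 7120 = \frac{5}{12} \cdot 7120 = \frac{8900}{3}$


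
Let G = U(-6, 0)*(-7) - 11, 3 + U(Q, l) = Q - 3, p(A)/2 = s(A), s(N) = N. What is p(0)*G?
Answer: 0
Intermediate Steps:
p(A) = 2*A
U(Q, l) = -6 + Q (U(Q, l) = -3 + (Q - 3) = -3 + (-3 + Q) = -6 + Q)
G = 73 (G = (-6 - 6)*(-7) - 11 = -12*(-7) - 11 = 84 - 11 = 73)
p(0)*G = (2*0)*73 = 0*73 = 0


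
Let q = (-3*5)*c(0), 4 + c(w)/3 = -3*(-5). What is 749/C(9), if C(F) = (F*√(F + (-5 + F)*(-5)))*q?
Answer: 749*I*√11/49005 ≈ 0.050692*I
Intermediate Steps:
c(w) = 33 (c(w) = -12 + 3*(-3*(-5)) = -12 + 3*15 = -12 + 45 = 33)
q = -495 (q = -3*5*33 = -15*33 = -495)
C(F) = -495*F*√(25 - 4*F) (C(F) = (F*√(F + (-5 + F)*(-5)))*(-495) = (F*√(F + (25 - 5*F)))*(-495) = (F*√(25 - 4*F))*(-495) = -495*F*√(25 - 4*F))
749/C(9) = 749/((-495*9*√(25 - 4*9))) = 749/((-495*9*√(25 - 36))) = 749/((-495*9*√(-11))) = 749/((-495*9*I*√11)) = 749/((-4455*I*√11)) = 749*(I*√11/49005) = 749*I*√11/49005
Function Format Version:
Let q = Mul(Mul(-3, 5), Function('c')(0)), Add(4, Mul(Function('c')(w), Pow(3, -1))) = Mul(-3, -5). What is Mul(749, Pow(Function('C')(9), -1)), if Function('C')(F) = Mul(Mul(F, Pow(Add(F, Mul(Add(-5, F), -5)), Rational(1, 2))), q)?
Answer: Mul(Rational(749, 49005), I, Pow(11, Rational(1, 2))) ≈ Mul(0.050692, I)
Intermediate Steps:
Function('c')(w) = 33 (Function('c')(w) = Add(-12, Mul(3, Mul(-3, -5))) = Add(-12, Mul(3, 15)) = Add(-12, 45) = 33)
q = -495 (q = Mul(Mul(-3, 5), 33) = Mul(-15, 33) = -495)
Function('C')(F) = Mul(-495, F, Pow(Add(25, Mul(-4, F)), Rational(1, 2))) (Function('C')(F) = Mul(Mul(F, Pow(Add(F, Mul(Add(-5, F), -5)), Rational(1, 2))), -495) = Mul(Mul(F, Pow(Add(F, Add(25, Mul(-5, F))), Rational(1, 2))), -495) = Mul(Mul(F, Pow(Add(25, Mul(-4, F)), Rational(1, 2))), -495) = Mul(-495, F, Pow(Add(25, Mul(-4, F)), Rational(1, 2))))
Mul(749, Pow(Function('C')(9), -1)) = Mul(749, Pow(Mul(-495, 9, Pow(Add(25, Mul(-4, 9)), Rational(1, 2))), -1)) = Mul(749, Pow(Mul(-495, 9, Pow(Add(25, -36), Rational(1, 2))), -1)) = Mul(749, Pow(Mul(-495, 9, Pow(-11, Rational(1, 2))), -1)) = Mul(749, Pow(Mul(-495, 9, Mul(I, Pow(11, Rational(1, 2)))), -1)) = Mul(749, Pow(Mul(-4455, I, Pow(11, Rational(1, 2))), -1)) = Mul(749, Mul(Rational(1, 49005), I, Pow(11, Rational(1, 2)))) = Mul(Rational(749, 49005), I, Pow(11, Rational(1, 2)))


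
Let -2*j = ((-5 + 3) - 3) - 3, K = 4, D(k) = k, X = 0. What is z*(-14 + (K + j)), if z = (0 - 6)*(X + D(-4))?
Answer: -144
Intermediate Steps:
j = 4 (j = -(((-5 + 3) - 3) - 3)/2 = -((-2 - 3) - 3)/2 = -(-5 - 3)/2 = -½*(-8) = 4)
z = 24 (z = (0 - 6)*(0 - 4) = -6*(-4) = 24)
z*(-14 + (K + j)) = 24*(-14 + (4 + 4)) = 24*(-14 + 8) = 24*(-6) = -144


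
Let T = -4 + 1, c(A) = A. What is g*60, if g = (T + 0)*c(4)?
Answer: -720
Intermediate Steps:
T = -3
g = -12 (g = (-3 + 0)*4 = -3*4 = -12)
g*60 = -12*60 = -720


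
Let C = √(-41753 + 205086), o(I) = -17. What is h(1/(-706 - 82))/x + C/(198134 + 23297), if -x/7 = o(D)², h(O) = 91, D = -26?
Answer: -13/289 + √163333/221431 ≈ -0.043158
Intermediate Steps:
x = -2023 (x = -7*(-17)² = -7*289 = -2023)
C = √163333 ≈ 404.14
h(1/(-706 - 82))/x + C/(198134 + 23297) = 91/(-2023) + √163333/(198134 + 23297) = 91*(-1/2023) + √163333/221431 = -13/289 + √163333*(1/221431) = -13/289 + √163333/221431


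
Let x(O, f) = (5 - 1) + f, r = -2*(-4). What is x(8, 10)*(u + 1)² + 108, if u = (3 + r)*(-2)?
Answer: 6282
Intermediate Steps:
r = 8
x(O, f) = 4 + f
u = -22 (u = (3 + 8)*(-2) = 11*(-2) = -22)
x(8, 10)*(u + 1)² + 108 = (4 + 10)*(-22 + 1)² + 108 = 14*(-21)² + 108 = 14*441 + 108 = 6174 + 108 = 6282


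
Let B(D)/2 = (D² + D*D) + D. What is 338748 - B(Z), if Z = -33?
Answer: 334458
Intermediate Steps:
B(D) = 2*D + 4*D² (B(D) = 2*((D² + D*D) + D) = 2*((D² + D²) + D) = 2*(2*D² + D) = 2*(D + 2*D²) = 2*D + 4*D²)
338748 - B(Z) = 338748 - 2*(-33)*(1 + 2*(-33)) = 338748 - 2*(-33)*(1 - 66) = 338748 - 2*(-33)*(-65) = 338748 - 1*4290 = 338748 - 4290 = 334458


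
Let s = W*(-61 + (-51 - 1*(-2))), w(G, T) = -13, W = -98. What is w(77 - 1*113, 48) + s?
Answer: 10767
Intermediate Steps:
s = 10780 (s = -98*(-61 + (-51 - 1*(-2))) = -98*(-61 + (-51 + 2)) = -98*(-61 - 49) = -98*(-110) = 10780)
w(77 - 1*113, 48) + s = -13 + 10780 = 10767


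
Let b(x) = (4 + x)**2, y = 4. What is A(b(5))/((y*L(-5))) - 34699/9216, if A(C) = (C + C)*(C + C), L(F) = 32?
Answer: 1854869/9216 ≈ 201.27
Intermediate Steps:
A(C) = 4*C**2 (A(C) = (2*C)*(2*C) = 4*C**2)
A(b(5))/((y*L(-5))) - 34699/9216 = (4*((4 + 5)**2)**2)/((4*32)) - 34699/9216 = (4*(9**2)**2)/128 - 34699*1/9216 = (4*81**2)*(1/128) - 34699/9216 = (4*6561)*(1/128) - 34699/9216 = 26244*(1/128) - 34699/9216 = 6561/32 - 34699/9216 = 1854869/9216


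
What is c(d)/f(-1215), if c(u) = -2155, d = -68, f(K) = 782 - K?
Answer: -2155/1997 ≈ -1.0791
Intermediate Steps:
c(d)/f(-1215) = -2155/(782 - 1*(-1215)) = -2155/(782 + 1215) = -2155/1997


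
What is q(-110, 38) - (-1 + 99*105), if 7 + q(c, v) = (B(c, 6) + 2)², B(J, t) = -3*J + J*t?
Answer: 97183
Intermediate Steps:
q(c, v) = -7 + (2 + 3*c)² (q(c, v) = -7 + (c*(-3 + 6) + 2)² = -7 + (c*3 + 2)² = -7 + (3*c + 2)² = -7 + (2 + 3*c)²)
q(-110, 38) - (-1 + 99*105) = (-7 + (2 + 3*(-110))²) - (-1 + 99*105) = (-7 + (2 - 330)²) - (-1 + 10395) = (-7 + (-328)²) - 1*10394 = (-7 + 107584) - 10394 = 107577 - 10394 = 97183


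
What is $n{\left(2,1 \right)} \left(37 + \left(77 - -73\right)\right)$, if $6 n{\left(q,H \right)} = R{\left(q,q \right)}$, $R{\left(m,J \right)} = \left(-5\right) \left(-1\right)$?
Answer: $\frac{935}{6} \approx 155.83$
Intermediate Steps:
$R{\left(m,J \right)} = 5$
$n{\left(q,H \right)} = \frac{5}{6}$ ($n{\left(q,H \right)} = \frac{1}{6} \cdot 5 = \frac{5}{6}$)
$n{\left(2,1 \right)} \left(37 + \left(77 - -73\right)\right) = \frac{5 \left(37 + \left(77 - -73\right)\right)}{6} = \frac{5 \left(37 + \left(77 + 73\right)\right)}{6} = \frac{5 \left(37 + 150\right)}{6} = \frac{5}{6} \cdot 187 = \frac{935}{6}$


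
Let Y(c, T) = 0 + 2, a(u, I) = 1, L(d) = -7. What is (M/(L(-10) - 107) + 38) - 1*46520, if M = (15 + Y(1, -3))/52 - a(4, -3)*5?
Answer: -91848351/1976 ≈ -46482.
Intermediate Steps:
Y(c, T) = 2
M = -243/52 (M = (15 + 2)/52 - 5 = 17*(1/52) - 1*5 = 17/52 - 5 = -243/52 ≈ -4.6731)
(M/(L(-10) - 107) + 38) - 1*46520 = (-243/52/(-7 - 107) + 38) - 1*46520 = (-243/52/(-114) + 38) - 46520 = (-1/114*(-243/52) + 38) - 46520 = (81/1976 + 38) - 46520 = 75169/1976 - 46520 = -91848351/1976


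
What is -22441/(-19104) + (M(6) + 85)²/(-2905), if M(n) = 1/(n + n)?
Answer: -219318203/166491360 ≈ -1.3173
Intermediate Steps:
M(n) = 1/(2*n)
-22441/(-19104) + (M(6) + 85)²/(-2905) = -22441/(-19104) + ((½)/6 + 85)²/(-2905) = -22441*(-1/19104) + ((½)*(⅙) + 85)²*(-1/2905) = 22441/19104 + (1/12 + 85)²*(-1/2905) = 22441/19104 + (1021/12)²*(-1/2905) = 22441/19104 + (1042441/144)*(-1/2905) = 22441/19104 - 1042441/418320 = -219318203/166491360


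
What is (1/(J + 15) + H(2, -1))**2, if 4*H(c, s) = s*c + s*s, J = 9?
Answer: 25/576 ≈ 0.043403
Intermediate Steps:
H(c, s) = s**2/4 + c*s/4 (H(c, s) = (s*c + s*s)/4 = (c*s + s**2)/4 = (s**2 + c*s)/4 = s**2/4 + c*s/4)
(1/(J + 15) + H(2, -1))**2 = (1/(9 + 15) + (1/4)*(-1)*(2 - 1))**2 = (1/24 + (1/4)*(-1)*1)**2 = (1/24 - 1/4)**2 = (-5/24)**2 = 25/576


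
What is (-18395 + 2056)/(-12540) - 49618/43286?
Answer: 42520117/271403220 ≈ 0.15667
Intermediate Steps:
(-18395 + 2056)/(-12540) - 49618/43286 = -16339*(-1/12540) - 49618*1/43286 = 16339/12540 - 24809/21643 = 42520117/271403220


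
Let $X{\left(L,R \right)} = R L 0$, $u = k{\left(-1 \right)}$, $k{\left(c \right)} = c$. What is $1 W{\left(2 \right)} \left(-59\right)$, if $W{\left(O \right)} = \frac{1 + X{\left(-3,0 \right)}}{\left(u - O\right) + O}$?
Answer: $59$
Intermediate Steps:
$u = -1$
$X{\left(L,R \right)} = 0$ ($X{\left(L,R \right)} = L R 0 = 0$)
$W{\left(O \right)} = -1$ ($W{\left(O \right)} = \frac{1 + 0}{\left(-1 - O\right) + O} = 1 \frac{1}{-1} = 1 \left(-1\right) = -1$)
$1 W{\left(2 \right)} \left(-59\right) = 1 \left(-1\right) \left(-59\right) = \left(-1\right) \left(-59\right) = 59$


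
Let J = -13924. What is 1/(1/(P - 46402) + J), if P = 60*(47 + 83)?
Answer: -38602/537494249 ≈ -7.1818e-5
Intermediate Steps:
P = 7800 (P = 60*130 = 7800)
1/(1/(P - 46402) + J) = 1/(1/(7800 - 46402) - 13924) = 1/(1/(-38602) - 13924) = 1/(-1/38602 - 13924) = 1/(-537494249/38602) = -38602/537494249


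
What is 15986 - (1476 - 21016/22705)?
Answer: 329470566/22705 ≈ 14511.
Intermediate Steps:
15986 - (1476 - 21016/22705) = 15986 - 1*33491564/22705 = 15986 - 33491564/22705 = 329470566/22705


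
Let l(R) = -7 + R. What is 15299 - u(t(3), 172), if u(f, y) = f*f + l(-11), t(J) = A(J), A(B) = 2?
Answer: 15313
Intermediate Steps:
t(J) = 2
u(f, y) = -18 + f² (u(f, y) = f*f + (-7 - 11) = f² - 18 = -18 + f²)
15299 - u(t(3), 172) = 15299 - (-18 + 2²) = 15299 - (-18 + 4) = 15299 - 1*(-14) = 15299 + 14 = 15313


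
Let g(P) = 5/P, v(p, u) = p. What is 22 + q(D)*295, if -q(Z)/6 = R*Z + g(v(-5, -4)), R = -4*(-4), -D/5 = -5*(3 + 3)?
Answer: -4246208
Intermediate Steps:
D = 150 (D = -(-25)*(3 + 3) = -(-25)*6 = -5*(-30) = 150)
R = 16
q(Z) = 6 - 96*Z (q(Z) = -6*(16*Z + 5/(-5)) = -6*(16*Z + 5*(-⅕)) = -6*(16*Z - 1) = -6*(-1 + 16*Z) = 6 - 96*Z)
22 + q(D)*295 = 22 + (6 - 96*150)*295 = 22 + (6 - 14400)*295 = 22 - 14394*295 = 22 - 4246230 = -4246208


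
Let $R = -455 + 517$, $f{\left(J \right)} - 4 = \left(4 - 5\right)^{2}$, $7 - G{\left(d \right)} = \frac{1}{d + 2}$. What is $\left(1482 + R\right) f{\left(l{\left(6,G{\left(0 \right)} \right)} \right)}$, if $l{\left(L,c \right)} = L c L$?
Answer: $7720$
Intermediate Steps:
$G{\left(d \right)} = 7 - \frac{1}{2 + d}$ ($G{\left(d \right)} = 7 - \frac{1}{d + 2} = 7 - \frac{1}{2 + d}$)
$l{\left(L,c \right)} = c L^{2}$
$f{\left(J \right)} = 5$ ($f{\left(J \right)} = 4 + \left(4 - 5\right)^{2} = 4 + \left(-1\right)^{2} = 4 + 1 = 5$)
$R = 62$
$\left(1482 + R\right) f{\left(l{\left(6,G{\left(0 \right)} \right)} \right)} = \left(1482 + 62\right) 5 = 1544 \cdot 5 = 7720$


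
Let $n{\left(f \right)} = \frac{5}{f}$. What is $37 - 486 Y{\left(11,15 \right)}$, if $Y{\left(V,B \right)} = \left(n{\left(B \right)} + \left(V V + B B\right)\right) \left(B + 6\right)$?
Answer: $-3534641$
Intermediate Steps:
$Y{\left(V,B \right)} = \left(6 + B\right) \left(B^{2} + V^{2} + \frac{5}{B}\right)$ ($Y{\left(V,B \right)} = \left(\frac{5}{B} + \left(V V + B B\right)\right) \left(B + 6\right) = \left(\frac{5}{B} + \left(V^{2} + B^{2}\right)\right) \left(6 + B\right) = \left(\frac{5}{B} + \left(B^{2} + V^{2}\right)\right) \left(6 + B\right) = \left(B^{2} + V^{2} + \frac{5}{B}\right) \left(6 + B\right) = \left(6 + B\right) \left(B^{2} + V^{2} + \frac{5}{B}\right)$)
$37 - 486 Y{\left(11,15 \right)} = 37 - 486 \left(5 + 15^{3} + 6 \cdot 15^{2} + 6 \cdot 11^{2} + \frac{30}{15} + 15 \cdot 11^{2}\right) = 37 - 486 \left(5 + 3375 + 6 \cdot 225 + 6 \cdot 121 + 30 \cdot \frac{1}{15} + 15 \cdot 121\right) = 37 - 486 \left(5 + 3375 + 1350 + 726 + 2 + 1815\right) = 37 - 3534678 = -3534641$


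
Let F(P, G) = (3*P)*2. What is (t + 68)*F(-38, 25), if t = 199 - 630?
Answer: 82764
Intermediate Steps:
F(P, G) = 6*P
t = -431
(t + 68)*F(-38, 25) = (-431 + 68)*(6*(-38)) = -363*(-228) = 82764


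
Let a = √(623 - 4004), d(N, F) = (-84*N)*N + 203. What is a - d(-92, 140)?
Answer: 710773 + 7*I*√69 ≈ 7.1077e+5 + 58.146*I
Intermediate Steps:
d(N, F) = 203 - 84*N² (d(N, F) = -84*N² + 203 = 203 - 84*N²)
a = 7*I*√69 (a = √(-3381) = 7*I*√69 ≈ 58.146*I)
a - d(-92, 140) = 7*I*√69 - (203 - 84*(-92)²) = 7*I*√69 - (203 - 84*8464) = 7*I*√69 - (203 - 710976) = 7*I*√69 - 1*(-710773) = 7*I*√69 + 710773 = 710773 + 7*I*√69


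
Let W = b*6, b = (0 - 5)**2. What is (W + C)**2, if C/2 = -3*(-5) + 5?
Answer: 36100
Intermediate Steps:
b = 25 (b = (-5)**2 = 25)
W = 150 (W = 25*6 = 150)
C = 40 (C = 2*(-3*(-5) + 5) = 2*(15 + 5) = 2*20 = 40)
(W + C)**2 = (150 + 40)**2 = 190**2 = 36100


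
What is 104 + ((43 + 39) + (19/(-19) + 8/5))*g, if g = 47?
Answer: 19931/5 ≈ 3986.2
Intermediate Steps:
104 + ((43 + 39) + (19/(-19) + 8/5))*g = 104 + ((43 + 39) + (19/(-19) + 8/5))*47 = 104 + (82 + (19*(-1/19) + 8*(⅕)))*47 = 104 + (82 + (-1 + 8/5))*47 = 104 + (82 + ⅗)*47 = 104 + (413/5)*47 = 104 + 19411/5 = 19931/5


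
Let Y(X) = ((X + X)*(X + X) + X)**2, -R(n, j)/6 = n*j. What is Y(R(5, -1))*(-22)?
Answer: -289891800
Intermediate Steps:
R(n, j) = -6*j*n (R(n, j) = -6*n*j = -6*j*n)
Y(X) = (X + 4*X**2)**2 (Y(X) = ((2*X)*(2*X) + X)**2 = (4*X**2 + X)**2 = (X + 4*X**2)**2)
Y(R(5, -1))*(-22) = ((-6*(-1)*5)**2*(1 + 4*(-6*(-1)*5))**2)*(-22) = (30**2*(1 + 4*30)**2)*(-22) = (900*(1 + 120)**2)*(-22) = (900*121**2)*(-22) = (900*14641)*(-22) = 13176900*(-22) = -289891800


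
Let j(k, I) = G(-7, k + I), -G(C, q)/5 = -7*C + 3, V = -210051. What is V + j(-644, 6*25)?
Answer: -210311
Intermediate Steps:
G(C, q) = -15 + 35*C (G(C, q) = -5*(-7*C + 3) = -5*(3 - 7*C) = -15 + 35*C)
j(k, I) = -260 (j(k, I) = -15 + 35*(-7) = -15 - 245 = -260)
V + j(-644, 6*25) = -210051 - 260 = -210311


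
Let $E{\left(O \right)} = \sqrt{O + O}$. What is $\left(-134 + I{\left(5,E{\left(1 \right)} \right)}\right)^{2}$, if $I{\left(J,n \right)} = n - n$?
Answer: $17956$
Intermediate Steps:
$E{\left(O \right)} = \sqrt{2} \sqrt{O}$ ($E{\left(O \right)} = \sqrt{2 O} = \sqrt{2} \sqrt{O}$)
$I{\left(J,n \right)} = 0$
$\left(-134 + I{\left(5,E{\left(1 \right)} \right)}\right)^{2} = \left(-134 + 0\right)^{2} = \left(-134\right)^{2} = 17956$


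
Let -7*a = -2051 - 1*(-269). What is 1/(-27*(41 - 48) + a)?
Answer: 7/3105 ≈ 0.0022544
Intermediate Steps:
a = 1782/7 (a = -(-2051 - 1*(-269))/7 = -(-2051 + 269)/7 = -⅐*(-1782) = 1782/7 ≈ 254.57)
1/(-27*(41 - 48) + a) = 1/(-27*(41 - 48) + 1782/7) = 1/(-27*(-7) + 1782/7) = 1/(189 + 1782/7) = 1/(3105/7) = 7/3105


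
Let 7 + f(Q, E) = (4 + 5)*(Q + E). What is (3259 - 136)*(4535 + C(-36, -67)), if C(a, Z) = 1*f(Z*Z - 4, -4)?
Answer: 140088411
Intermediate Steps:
f(Q, E) = -7 + 9*E + 9*Q (f(Q, E) = -7 + (4 + 5)*(Q + E) = -7 + 9*(E + Q) = -7 + (9*E + 9*Q) = -7 + 9*E + 9*Q)
C(a, Z) = -79 + 9*Z**2 (C(a, Z) = 1*(-7 + 9*(-4) + 9*(Z*Z - 4)) = 1*(-7 - 36 + 9*(Z**2 - 4)) = 1*(-7 - 36 + 9*(-4 + Z**2)) = 1*(-7 - 36 + (-36 + 9*Z**2)) = 1*(-79 + 9*Z**2) = -79 + 9*Z**2)
(3259 - 136)*(4535 + C(-36, -67)) = (3259 - 136)*(4535 + (-79 + 9*(-67)**2)) = 3123*(4535 + (-79 + 9*4489)) = 3123*(4535 + (-79 + 40401)) = 3123*(4535 + 40322) = 3123*44857 = 140088411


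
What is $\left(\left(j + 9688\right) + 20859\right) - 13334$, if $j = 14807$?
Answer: $32020$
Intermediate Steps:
$\left(\left(j + 9688\right) + 20859\right) - 13334 = \left(\left(14807 + 9688\right) + 20859\right) - 13334 = \left(24495 + 20859\right) - 13334 = 45354 - 13334 = 32020$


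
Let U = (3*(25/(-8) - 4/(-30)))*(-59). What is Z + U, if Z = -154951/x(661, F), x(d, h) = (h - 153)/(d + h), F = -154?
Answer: 3148908847/12280 ≈ 2.5643e+5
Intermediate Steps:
x(d, h) = (-153 + h)/(d + h)
U = 21181/40 (U = (3*(25*(-⅛) - 4*(-1/30)))*(-59) = (3*(-25/8 + 2/15))*(-59) = (3*(-359/120))*(-59) = -359/40*(-59) = 21181/40 ≈ 529.53)
Z = 78560157/307 (Z = -154951*(661 - 154)/(-153 - 154) = -154951/(-307/507) = -154951*(-507/307) = 78560157/307 ≈ 2.5590e+5)
Z + U = 78560157/307 + 21181/40 = 3148908847/12280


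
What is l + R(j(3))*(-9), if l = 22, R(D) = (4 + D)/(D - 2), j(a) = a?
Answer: -41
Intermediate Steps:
R(D) = (4 + D)/(-2 + D)
l + R(j(3))*(-9) = 22 + ((4 + 3)/(-2 + 3))*(-9) = 22 + (7/1)*(-9) = 22 + (1*7)*(-9) = 22 + 7*(-9) = 22 - 63 = -41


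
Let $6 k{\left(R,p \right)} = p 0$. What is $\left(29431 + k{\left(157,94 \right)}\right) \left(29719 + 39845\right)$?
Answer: $2047338084$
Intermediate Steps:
$k{\left(R,p \right)} = 0$ ($k{\left(R,p \right)} = \frac{p 0}{6} = \frac{1}{6} \cdot 0 = 0$)
$\left(29431 + k{\left(157,94 \right)}\right) \left(29719 + 39845\right) = \left(29431 + 0\right) \left(29719 + 39845\right) = 29431 \cdot 69564 = 2047338084$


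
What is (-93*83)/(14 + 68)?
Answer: -7719/82 ≈ -94.134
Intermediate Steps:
(-93*83)/(14 + 68) = -7719/82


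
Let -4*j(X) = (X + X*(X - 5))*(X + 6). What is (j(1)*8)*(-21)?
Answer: -882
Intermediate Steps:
j(X) = -(6 + X)*(X + X*(-5 + X))/4 (j(X) = -(X + X*(X - 5))*(X + 6)/4 = -(X + X*(-5 + X))*(6 + X)/4 = -(6 + X)*(X + X*(-5 + X))/4)
(j(1)*8)*(-21) = (((1/4)*1*(24 - 1*1**2 - 2*1))*8)*(-21) = (((1/4)*1*(24 - 1*1 - 2))*8)*(-21) = (((1/4)*1*(24 - 1 - 2))*8)*(-21) = (((1/4)*1*21)*8)*(-21) = ((21/4)*8)*(-21) = 42*(-21) = -882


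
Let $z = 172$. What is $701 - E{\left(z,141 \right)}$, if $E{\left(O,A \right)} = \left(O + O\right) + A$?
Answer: $216$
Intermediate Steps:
$E{\left(O,A \right)} = A + 2 O$ ($E{\left(O,A \right)} = 2 O + A = A + 2 O$)
$701 - E{\left(z,141 \right)} = 701 - \left(141 + 2 \cdot 172\right) = 701 - \left(141 + 344\right) = 701 - 485 = 216$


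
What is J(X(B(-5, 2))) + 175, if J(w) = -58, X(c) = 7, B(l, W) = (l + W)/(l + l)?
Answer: 117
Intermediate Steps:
B(l, W) = (W + l)/(2*l) (B(l, W) = (W + l)/((2*l)) = (W + l)*(1/(2*l)) = (W + l)/(2*l))
J(X(B(-5, 2))) + 175 = -58 + 175 = 117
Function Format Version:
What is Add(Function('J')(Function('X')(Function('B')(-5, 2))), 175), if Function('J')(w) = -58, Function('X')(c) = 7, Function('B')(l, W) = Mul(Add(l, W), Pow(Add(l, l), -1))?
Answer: 117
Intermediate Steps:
Function('B')(l, W) = Mul(Rational(1, 2), Pow(l, -1), Add(W, l)) (Function('B')(l, W) = Mul(Add(W, l), Pow(Mul(2, l), -1)) = Mul(Add(W, l), Mul(Rational(1, 2), Pow(l, -1))) = Mul(Rational(1, 2), Pow(l, -1), Add(W, l)))
Add(Function('J')(Function('X')(Function('B')(-5, 2))), 175) = Add(-58, 175) = 117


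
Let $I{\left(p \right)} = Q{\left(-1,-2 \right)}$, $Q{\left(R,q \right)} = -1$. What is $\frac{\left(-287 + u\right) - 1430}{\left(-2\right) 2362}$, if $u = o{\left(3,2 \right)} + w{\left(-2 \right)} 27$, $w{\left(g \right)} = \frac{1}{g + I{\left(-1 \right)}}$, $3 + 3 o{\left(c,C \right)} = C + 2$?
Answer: $\frac{5177}{14172} \approx 0.3653$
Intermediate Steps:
$I{\left(p \right)} = -1$
$o{\left(c,C \right)} = - \frac{1}{3} + \frac{C}{3}$ ($o{\left(c,C \right)} = -1 + \frac{C + 2}{3} = -1 + \frac{2 + C}{3} = -1 + \left(\frac{2}{3} + \frac{C}{3}\right) = - \frac{1}{3} + \frac{C}{3}$)
$w{\left(g \right)} = \frac{1}{-1 + g}$ ($w{\left(g \right)} = \frac{1}{g - 1} = \frac{1}{-1 + g}$)
$u = - \frac{26}{3}$ ($u = \left(- \frac{1}{3} + \frac{1}{3} \cdot 2\right) + \frac{1}{-1 - 2} \cdot 27 = \left(- \frac{1}{3} + \frac{2}{3}\right) + \frac{1}{-3} \cdot 27 = \frac{1}{3} - 9 = - \frac{26}{3} \approx -8.6667$)
$\frac{\left(-287 + u\right) - 1430}{\left(-2\right) 2362} = \frac{\left(-287 - \frac{26}{3}\right) - 1430}{\left(-2\right) 2362} = \frac{- \frac{887}{3} - 1430}{-4724} = \left(- \frac{5177}{3}\right) \left(- \frac{1}{4724}\right) = \frac{5177}{14172}$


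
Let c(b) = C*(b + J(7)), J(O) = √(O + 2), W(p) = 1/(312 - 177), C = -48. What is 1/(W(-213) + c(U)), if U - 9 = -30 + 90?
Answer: -135/466559 ≈ -0.00028935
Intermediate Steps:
W(p) = 1/135
U = 69 (U = 9 + (-30 + 90) = 9 + 60 = 69)
J(O) = √(2 + O)
c(b) = -144 - 48*b (c(b) = -48*(b + √(2 + 7)) = -48*(b + √9) = -48*(b + 3) = -48*(3 + b) = -144 - 48*b)
1/(W(-213) + c(U)) = 1/(1/135 + (-144 - 48*69)) = 1/(1/135 + (-144 - 3312)) = 1/(1/135 - 3456) = 1/(-466559/135) = -135/466559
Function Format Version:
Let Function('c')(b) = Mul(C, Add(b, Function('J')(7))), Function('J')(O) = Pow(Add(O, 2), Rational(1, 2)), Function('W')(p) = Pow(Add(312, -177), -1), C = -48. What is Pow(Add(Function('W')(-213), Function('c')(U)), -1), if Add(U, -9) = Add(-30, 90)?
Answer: Rational(-135, 466559) ≈ -0.00028935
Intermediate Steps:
Function('W')(p) = Rational(1, 135) (Function('W')(p) = Pow(135, -1) = Rational(1, 135))
U = 69 (U = Add(9, Add(-30, 90)) = Add(9, 60) = 69)
Function('J')(O) = Pow(Add(2, O), Rational(1, 2))
Function('c')(b) = Add(-144, Mul(-48, b)) (Function('c')(b) = Mul(-48, Add(b, Pow(Add(2, 7), Rational(1, 2)))) = Mul(-48, Add(b, Pow(9, Rational(1, 2)))) = Mul(-48, Add(b, 3)) = Mul(-48, Add(3, b)) = Add(-144, Mul(-48, b)))
Pow(Add(Function('W')(-213), Function('c')(U)), -1) = Pow(Add(Rational(1, 135), Add(-144, Mul(-48, 69))), -1) = Pow(Add(Rational(1, 135), Add(-144, -3312)), -1) = Pow(Add(Rational(1, 135), -3456), -1) = Pow(Rational(-466559, 135), -1) = Rational(-135, 466559)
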